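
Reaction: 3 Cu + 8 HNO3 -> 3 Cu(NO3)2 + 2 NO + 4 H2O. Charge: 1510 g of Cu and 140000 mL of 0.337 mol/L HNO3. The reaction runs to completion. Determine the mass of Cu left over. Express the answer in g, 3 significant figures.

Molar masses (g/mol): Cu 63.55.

386 g

n(Cu) = 1510 / 63.55 = 23.76 mol
n(HNO3) = 0.337 × 140000/1000 = 47.18 mol
n/ν for Cu = 23.76/3 = 7.920
n/ν for HNO3 = 47.18/8 = 5.898
Smallest n/ν is HNO3 → limiting reagent.
Cu consumed = (3/8) × 47.18 = 17.69 mol
Cu remaining = 23.76 − 17.69 = 6.070 mol
mass = 6.070 × 63.55 = 385.7 g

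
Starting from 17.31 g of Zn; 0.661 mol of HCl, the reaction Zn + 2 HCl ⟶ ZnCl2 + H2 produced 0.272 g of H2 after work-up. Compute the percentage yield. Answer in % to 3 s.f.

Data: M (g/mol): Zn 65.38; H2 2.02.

n(Zn) = 17.31 / 65.38 = 0.2648 mol
n(HCl) = 0.6610 mol
n/ν for Zn = 0.2648/1 = 0.2648
n/ν for HCl = 0.6610/2 = 0.3305
Smallest n/ν is Zn → limiting reagent.
theoretical n(H2) = (1/1) × 0.2648 = 0.2648 mol → 0.5349 g
% yield = 0.272 / 0.5349 × 100 = 50.85 %

50.9 %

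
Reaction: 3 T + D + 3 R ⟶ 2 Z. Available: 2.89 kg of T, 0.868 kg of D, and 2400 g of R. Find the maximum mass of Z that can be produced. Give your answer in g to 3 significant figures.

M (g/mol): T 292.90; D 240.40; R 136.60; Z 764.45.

5030 g

n(T) = 2.890×1000 / 292.90 = 9.867 mol
n(D) = 0.8680×1000 / 240.40 = 3.611 mol
n(R) = 2400 / 136.60 = 17.57 mol
n/ν for T = 9.867/3 = 3.289
n/ν for D = 3.611/1 = 3.611
n/ν for R = 17.57/3 = 5.857
Smallest n/ν is T → limiting reagent.
n(Z) = (2/3) × 9.867 = 6.578 mol
mass = 6.578 × 764.45 = 5029 g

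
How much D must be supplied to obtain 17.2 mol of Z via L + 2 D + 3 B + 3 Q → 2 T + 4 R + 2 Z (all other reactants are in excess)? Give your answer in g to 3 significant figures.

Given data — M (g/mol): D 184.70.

n(Z) = 17.20 mol
n(D) = (2/2) × 17.20 = 17.20 mol
mass = 17.20 × 184.70 = 3177 g

3180 g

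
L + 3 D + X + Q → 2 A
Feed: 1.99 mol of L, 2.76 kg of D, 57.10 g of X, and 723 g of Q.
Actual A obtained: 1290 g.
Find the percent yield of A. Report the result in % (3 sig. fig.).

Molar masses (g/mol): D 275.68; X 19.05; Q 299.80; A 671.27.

n(L) = 1.990 mol
n(D) = 2.760×1000 / 275.68 = 10.01 mol
n(X) = 57.10 / 19.05 = 2.997 mol
n(Q) = 723.0 / 299.80 = 2.412 mol
n/ν → L: 1.990, D: 3.337, X: 2.997, Q: 2.412; L is limiting.
theoretical n(A) = (2/1) × 1.990 = 3.980 mol → 2672 g
% yield = 1290 / 2672 × 100 = 48.28 %

48.3 %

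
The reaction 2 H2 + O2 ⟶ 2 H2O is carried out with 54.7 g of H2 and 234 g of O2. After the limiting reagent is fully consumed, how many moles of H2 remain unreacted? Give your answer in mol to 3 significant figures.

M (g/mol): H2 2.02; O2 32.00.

12.5 mol

n(H2) = 54.70 / 2.02 = 27.08 mol
n(O2) = 234.0 / 32.00 = 7.313 mol
n/ν for H2 = 27.08/2 = 13.54
n/ν for O2 = 7.313/1 = 7.313
Smallest n/ν is O2 → limiting reagent.
H2 consumed = (2/1) × 7.313 = 14.63 mol
H2 remaining = 27.08 − 14.63 = 12.45 mol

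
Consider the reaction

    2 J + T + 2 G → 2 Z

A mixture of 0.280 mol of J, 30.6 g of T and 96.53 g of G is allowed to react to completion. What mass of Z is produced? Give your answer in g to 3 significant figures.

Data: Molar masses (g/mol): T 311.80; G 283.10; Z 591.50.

n(J) = 0.2800 mol
n(T) = 30.60 / 311.80 = 0.09814 mol
n(G) = 96.53 / 283.10 = 0.3410 mol
n/ν → J: 0.1400, T: 0.09814, G: 0.1705; T is limiting.
n(Z) = (2/1) × 0.09814 = 0.1963 mol
mass = 0.1963 × 591.50 = 116.1 g

116 g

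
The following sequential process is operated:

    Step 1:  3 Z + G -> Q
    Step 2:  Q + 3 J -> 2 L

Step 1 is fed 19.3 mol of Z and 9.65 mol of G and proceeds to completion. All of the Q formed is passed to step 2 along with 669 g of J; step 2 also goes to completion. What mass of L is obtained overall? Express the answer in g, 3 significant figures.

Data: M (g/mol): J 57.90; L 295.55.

2280 g

Step 1:
n(Z) = 19.30 mol
n(G) = 9.650 mol
n/ν for Z = 19.30/3 = 6.433
n/ν for G = 9.650/1 = 9.650
Smallest n/ν is Z → limiting reagent.
n(Q) produced = (1/3) × 19.30 = 6.433 mol
Step 2:
n(Q) available = 6.433 mol
n(J) = 669.0 / 57.90 = 11.55 mol
n/ν for Q = 6.433/1 = 6.433
n/ν for J = 11.55/3 = 3.850
Smallest n/ν is J → limiting reagent.
n(L) = (2/3) × 11.55 = 7.700 mol
mass = 7.700 × 295.55 = 2276 g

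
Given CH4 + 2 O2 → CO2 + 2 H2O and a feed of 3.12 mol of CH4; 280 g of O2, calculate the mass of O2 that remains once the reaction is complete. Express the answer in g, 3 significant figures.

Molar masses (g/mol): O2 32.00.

n(CH4) = 3.120 mol
n(O2) = 280.0 / 32.00 = 8.750 mol
n/ν for CH4 = 3.120/1 = 3.120
n/ν for O2 = 8.750/2 = 4.375
Smallest n/ν is CH4 → limiting reagent.
O2 consumed = (2/1) × 3.120 = 6.240 mol
O2 remaining = 8.750 − 6.240 = 2.510 mol
mass = 2.510 × 32.00 = 80.32 g

80.3 g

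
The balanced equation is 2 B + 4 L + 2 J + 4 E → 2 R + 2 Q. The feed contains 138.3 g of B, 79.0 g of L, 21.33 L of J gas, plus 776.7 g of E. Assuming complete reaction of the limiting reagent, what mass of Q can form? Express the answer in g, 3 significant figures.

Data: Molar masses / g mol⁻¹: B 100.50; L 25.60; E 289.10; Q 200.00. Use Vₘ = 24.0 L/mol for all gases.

n(B) = 138.3 / 100.50 = 1.376 mol
n(L) = 79.00 / 25.60 = 3.086 mol
n(J) = 21.33 / 24.0 = 0.8888 mol
n(E) = 776.7 / 289.10 = 2.687 mol
n/ν for B = 1.376/2 = 0.6880
n/ν for L = 3.086/4 = 0.7715
n/ν for J = 0.8888/2 = 0.4444
n/ν for E = 2.687/4 = 0.6718
Smallest n/ν is J → limiting reagent.
n(Q) = (2/2) × 0.8888 = 0.8888 mol
mass = 0.8888 × 200.00 = 177.8 g

178 g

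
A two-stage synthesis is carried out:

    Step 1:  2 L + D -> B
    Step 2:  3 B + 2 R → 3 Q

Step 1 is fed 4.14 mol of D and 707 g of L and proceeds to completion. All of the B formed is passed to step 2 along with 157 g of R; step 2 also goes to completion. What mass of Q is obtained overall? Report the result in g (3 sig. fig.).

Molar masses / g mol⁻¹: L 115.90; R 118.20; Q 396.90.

791 g

Step 1:
n(D) = 4.140 mol
n(L) = 707.0 / 115.90 = 6.100 mol
n/ν for D = 4.140/1 = 4.140
n/ν for L = 6.100/2 = 3.050
Smallest n/ν is L → limiting reagent.
n(B) produced = (1/2) × 6.100 = 3.050 mol
Step 2:
n(B) available = 3.050 mol
n(R) = 157.0 / 118.20 = 1.328 mol
n/ν for B = 3.050/3 = 1.017
n/ν for R = 1.328/2 = 0.6640
Smallest n/ν is R → limiting reagent.
n(Q) = (3/2) × 1.328 = 1.992 mol
mass = 1.992 × 396.90 = 790.6 g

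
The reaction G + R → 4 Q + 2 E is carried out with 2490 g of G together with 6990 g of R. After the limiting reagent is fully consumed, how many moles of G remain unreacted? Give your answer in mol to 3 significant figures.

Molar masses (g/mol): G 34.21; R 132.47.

20.0 mol

n(G) = 2490 / 34.21 = 72.79 mol
n(R) = 6990 / 132.47 = 52.77 mol
n/ν for G = 72.79/1 = 72.79
n/ν for R = 52.77/1 = 52.77
Smallest n/ν is R → limiting reagent.
G consumed = (1/1) × 52.77 = 52.77 mol
G remaining = 72.79 − 52.77 = 20.02 mol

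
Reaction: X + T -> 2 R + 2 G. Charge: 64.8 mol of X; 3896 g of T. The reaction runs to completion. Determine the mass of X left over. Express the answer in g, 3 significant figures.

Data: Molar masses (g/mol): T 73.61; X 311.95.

3700 g

n(X) = 64.80 mol
n(T) = 3896 / 73.61 = 52.93 mol
n/ν → X: 64.80, T: 52.93; T is limiting.
X consumed = (1/1) × 52.93 = 52.93 mol
X remaining = 64.80 − 52.93 = 11.87 mol
mass = 11.87 × 311.95 = 3703 g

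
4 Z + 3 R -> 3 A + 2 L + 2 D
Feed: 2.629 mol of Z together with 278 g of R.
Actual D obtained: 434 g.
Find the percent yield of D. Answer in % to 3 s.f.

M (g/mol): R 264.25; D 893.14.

n(Z) = 2.629 mol
n(R) = 278.0 / 264.25 = 1.052 mol
n/ν for Z = 2.629/4 = 0.6573
n/ν for R = 1.052/3 = 0.3507
Smallest n/ν is R → limiting reagent.
theoretical n(D) = (2/3) × 1.052 = 0.7013 mol → 626.4 g
% yield = 434 / 626.4 × 100 = 69.28 %

69.3 %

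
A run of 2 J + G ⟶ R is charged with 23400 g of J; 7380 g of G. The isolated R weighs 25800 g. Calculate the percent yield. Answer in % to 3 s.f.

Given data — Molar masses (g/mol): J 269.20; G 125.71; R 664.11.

89.4 %

n(J) = 23400 / 269.20 = 86.92 mol
n(G) = 7380 / 125.71 = 58.71 mol
n/ν for J = 86.92/2 = 43.46
n/ν for G = 58.71/1 = 58.71
Smallest n/ν is J → limiting reagent.
theoretical n(R) = (1/2) × 86.92 = 43.46 mol → 28860 g
% yield = 25800 / 28860 × 100 = 89.40 %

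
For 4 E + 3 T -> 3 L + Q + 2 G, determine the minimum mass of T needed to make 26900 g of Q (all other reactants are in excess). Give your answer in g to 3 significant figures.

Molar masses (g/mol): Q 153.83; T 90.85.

n(Q) = 26900 / 153.83 = 174.9 mol
n(T) = (3/1) × 174.9 = 524.7 mol
mass = 524.7 × 90.85 = 47670 g

47700 g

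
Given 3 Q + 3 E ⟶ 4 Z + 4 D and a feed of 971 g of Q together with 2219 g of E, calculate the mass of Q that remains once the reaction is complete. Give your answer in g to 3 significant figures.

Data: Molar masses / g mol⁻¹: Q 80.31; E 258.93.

283 g

n(Q) = 971.0 / 80.31 = 12.09 mol
n(E) = 2219 / 258.93 = 8.570 mol
n/ν for Q = 12.09/3 = 4.030
n/ν for E = 8.570/3 = 2.857
Smallest n/ν is E → limiting reagent.
Q consumed = (3/3) × 8.570 = 8.570 mol
Q remaining = 12.09 − 8.570 = 3.520 mol
mass = 3.520 × 80.31 = 282.7 g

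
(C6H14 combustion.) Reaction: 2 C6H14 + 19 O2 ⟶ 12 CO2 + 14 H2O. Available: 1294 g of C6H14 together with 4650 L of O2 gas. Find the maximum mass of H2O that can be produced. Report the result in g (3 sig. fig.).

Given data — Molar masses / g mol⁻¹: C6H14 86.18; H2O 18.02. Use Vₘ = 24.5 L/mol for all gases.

1890 g

n(C6H14) = 1294 / 86.18 = 15.02 mol
n(O2) = 4650 / 24.5 = 189.8 mol
n/ν → C6H14: 7.510, O2: 9.989; C6H14 is limiting.
n(H2O) = (14/2) × 15.02 = 105.1 mol
mass = 105.1 × 18.02 = 1894 g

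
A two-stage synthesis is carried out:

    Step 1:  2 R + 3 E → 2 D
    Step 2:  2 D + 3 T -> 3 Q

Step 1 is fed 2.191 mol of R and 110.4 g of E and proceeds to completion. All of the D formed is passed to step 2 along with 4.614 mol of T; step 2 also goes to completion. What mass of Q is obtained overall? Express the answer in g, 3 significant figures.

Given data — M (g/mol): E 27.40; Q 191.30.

629 g

Step 1:
n(R) = 2.191 mol
n(E) = 110.4 / 27.40 = 4.029 mol
n/ν for R = 2.191/2 = 1.096
n/ν for E = 4.029/3 = 1.343
Smallest n/ν is R → limiting reagent.
n(D) produced = (2/2) × 2.191 = 2.191 mol
Step 2:
n(D) available = 2.191 mol
n(T) = 4.614 mol
n/ν for D = 2.191/2 = 1.096
n/ν for T = 4.614/3 = 1.538
Smallest n/ν is D → limiting reagent.
n(Q) = (3/2) × 2.191 = 3.287 mol
mass = 3.287 × 191.30 = 628.8 g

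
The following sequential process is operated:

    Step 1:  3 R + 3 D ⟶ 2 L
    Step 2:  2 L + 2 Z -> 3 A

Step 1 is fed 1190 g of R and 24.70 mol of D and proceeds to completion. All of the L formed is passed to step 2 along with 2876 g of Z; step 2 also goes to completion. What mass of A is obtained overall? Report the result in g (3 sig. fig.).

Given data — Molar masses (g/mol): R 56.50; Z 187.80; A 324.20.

6830 g

Step 1:
n(R) = 1190 / 56.50 = 21.06 mol
n(D) = 24.70 mol
n/ν for R = 21.06/3 = 7.020
n/ν for D = 24.70/3 = 8.233
Smallest n/ν is R → limiting reagent.
n(L) produced = (2/3) × 21.06 = 14.04 mol
Step 2:
n(L) available = 14.04 mol
n(Z) = 2876 / 187.80 = 15.31 mol
n/ν for L = 14.04/2 = 7.020
n/ν for Z = 15.31/2 = 7.655
Smallest n/ν is L → limiting reagent.
n(A) = (3/2) × 14.04 = 21.06 mol
mass = 21.06 × 324.20 = 6828 g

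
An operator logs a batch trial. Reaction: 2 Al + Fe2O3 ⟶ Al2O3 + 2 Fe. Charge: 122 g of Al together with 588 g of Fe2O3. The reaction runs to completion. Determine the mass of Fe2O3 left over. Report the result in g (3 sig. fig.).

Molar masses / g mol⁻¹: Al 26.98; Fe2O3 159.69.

227 g

n(Al) = 122.0 / 26.98 = 4.522 mol
n(Fe2O3) = 588.0 / 159.69 = 3.682 mol
n/ν for Al = 4.522/2 = 2.261
n/ν for Fe2O3 = 3.682/1 = 3.682
Smallest n/ν is Al → limiting reagent.
Fe2O3 consumed = (1/2) × 4.522 = 2.261 mol
Fe2O3 remaining = 3.682 − 2.261 = 1.421 mol
mass = 1.421 × 159.69 = 226.9 g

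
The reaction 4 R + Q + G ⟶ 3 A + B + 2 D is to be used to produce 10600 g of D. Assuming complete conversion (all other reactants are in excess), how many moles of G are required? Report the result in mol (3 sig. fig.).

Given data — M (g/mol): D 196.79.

n(D) = 10600 / 196.79 = 53.86 mol
n(G) = (1/2) × 53.86 = 26.93 mol

26.9 mol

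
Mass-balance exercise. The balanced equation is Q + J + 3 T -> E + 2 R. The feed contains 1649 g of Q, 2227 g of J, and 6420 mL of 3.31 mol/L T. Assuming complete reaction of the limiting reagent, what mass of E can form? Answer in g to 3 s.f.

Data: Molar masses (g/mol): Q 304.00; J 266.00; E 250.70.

n(Q) = 1649 / 304.00 = 5.424 mol
n(J) = 2227 / 266.00 = 8.372 mol
n(T) = 3.31 × 6420/1000 = 21.25 mol
n/ν → Q: 5.424, J: 8.372, T: 7.083; Q is limiting.
n(E) = (1/1) × 5.424 = 5.424 mol
mass = 5.424 × 250.70 = 1360 g

1360 g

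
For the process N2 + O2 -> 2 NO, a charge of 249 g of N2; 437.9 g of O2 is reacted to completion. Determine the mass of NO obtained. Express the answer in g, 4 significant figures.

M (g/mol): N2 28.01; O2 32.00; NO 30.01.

533.6 g

n(N2) = 249.0 / 28.01 = 8.890 mol
n(O2) = 437.9 / 32.00 = 13.68 mol
n/ν for N2 = 8.890/1 = 8.890
n/ν for O2 = 13.68/1 = 13.68
Smallest n/ν is N2 → limiting reagent.
n(NO) = (2/1) × 8.890 = 17.78 mol
mass = 17.78 × 30.01 = 533.6 g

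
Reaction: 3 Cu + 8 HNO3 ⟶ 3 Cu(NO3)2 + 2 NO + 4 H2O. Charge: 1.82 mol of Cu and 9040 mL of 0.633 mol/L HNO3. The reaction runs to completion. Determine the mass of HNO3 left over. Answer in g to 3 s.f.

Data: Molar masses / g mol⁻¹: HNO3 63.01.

54.8 g

n(Cu) = 1.820 mol
n(HNO3) = 0.633 × 9040/1000 = 5.722 mol
n/ν for Cu = 1.820/3 = 0.6067
n/ν for HNO3 = 5.722/8 = 0.7153
Smallest n/ν is Cu → limiting reagent.
HNO3 consumed = (8/3) × 1.820 = 4.853 mol
HNO3 remaining = 5.722 − 4.853 = 0.8690 mol
mass = 0.8690 × 63.01 = 54.76 g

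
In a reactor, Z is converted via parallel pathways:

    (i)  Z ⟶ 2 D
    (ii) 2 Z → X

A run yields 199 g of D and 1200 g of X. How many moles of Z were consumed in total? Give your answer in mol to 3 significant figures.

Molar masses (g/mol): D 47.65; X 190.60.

14.7 mol

n(D) = 199 / 47.65 = 4.176 mol
n(X) = 1200 / 190.60 = 6.296 mol
n(Z) via (i) = (1/2)×4.176 = 2.088 mol
n(Z) via (ii) = (2/1)×6.296 = 12.59 mol
total n(Z) = 2.088 + 12.59 = 14.68 mol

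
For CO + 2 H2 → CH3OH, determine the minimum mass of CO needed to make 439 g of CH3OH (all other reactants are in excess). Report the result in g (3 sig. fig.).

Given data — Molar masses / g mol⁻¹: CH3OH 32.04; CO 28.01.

n(CH3OH) = 439 / 32.04 = 13.70 mol
n(CO) = (1/1) × 13.70 = 13.70 mol
mass = 13.70 × 28.01 = 383.7 g

384 g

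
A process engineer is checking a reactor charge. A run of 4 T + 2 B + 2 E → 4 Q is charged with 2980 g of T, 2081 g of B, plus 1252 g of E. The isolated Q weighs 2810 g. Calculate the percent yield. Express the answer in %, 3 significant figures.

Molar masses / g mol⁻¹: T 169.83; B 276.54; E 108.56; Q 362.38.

51.5 %

n(T) = 2980 / 169.83 = 17.55 mol
n(B) = 2081 / 276.54 = 7.525 mol
n(E) = 1252 / 108.56 = 11.53 mol
n/ν → T: 4.388, B: 3.763, E: 5.765; B is limiting.
theoretical n(Q) = (4/2) × 7.525 = 15.05 mol → 5454 g
% yield = 2810 / 5454 × 100 = 51.52 %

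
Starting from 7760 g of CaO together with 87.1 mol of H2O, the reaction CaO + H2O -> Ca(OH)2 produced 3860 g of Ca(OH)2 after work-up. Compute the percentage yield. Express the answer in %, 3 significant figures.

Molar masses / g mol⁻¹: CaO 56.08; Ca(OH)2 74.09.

59.8 %

n(CaO) = 7760 / 56.08 = 138.4 mol
n(H2O) = 87.10 mol
n/ν → CaO: 138.4, H2O: 87.10; H2O is limiting.
theoretical n(Ca(OH)2) = (1/1) × 87.10 = 87.10 mol → 6453 g
% yield = 3860 / 6453 × 100 = 59.82 %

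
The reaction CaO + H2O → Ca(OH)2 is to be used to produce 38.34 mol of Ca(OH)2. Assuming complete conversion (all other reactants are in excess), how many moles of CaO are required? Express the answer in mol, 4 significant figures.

38.34 mol

n(Ca(OH)2) = 38.34 mol
n(CaO) = (1/1) × 38.34 = 38.34 mol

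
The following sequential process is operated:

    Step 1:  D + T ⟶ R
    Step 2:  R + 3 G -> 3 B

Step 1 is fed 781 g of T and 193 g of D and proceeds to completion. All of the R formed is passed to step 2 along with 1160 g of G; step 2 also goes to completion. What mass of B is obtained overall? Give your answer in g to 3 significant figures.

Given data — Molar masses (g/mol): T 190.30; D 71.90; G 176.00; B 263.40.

Step 1:
n(T) = 781.0 / 190.30 = 4.104 mol
n(D) = 193.0 / 71.90 = 2.684 mol
n/ν for T = 4.104/1 = 4.104
n/ν for D = 2.684/1 = 2.684
Smallest n/ν is D → limiting reagent.
n(R) produced = (1/1) × 2.684 = 2.684 mol
Step 2:
n(R) available = 2.684 mol
n(G) = 1160 / 176.00 = 6.591 mol
n/ν for R = 2.684/1 = 2.684
n/ν for G = 6.591/3 = 2.197
Smallest n/ν is G → limiting reagent.
n(B) = (3/3) × 6.591 = 6.591 mol
mass = 6.591 × 263.40 = 1736 g

1740 g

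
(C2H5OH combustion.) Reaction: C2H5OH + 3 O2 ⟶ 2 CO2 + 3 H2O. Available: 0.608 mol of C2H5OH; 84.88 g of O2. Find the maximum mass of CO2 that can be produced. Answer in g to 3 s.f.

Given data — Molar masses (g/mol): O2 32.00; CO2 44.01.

53.5 g

n(C2H5OH) = 0.6080 mol
n(O2) = 84.88 / 32.00 = 2.653 mol
n/ν for C2H5OH = 0.6080/1 = 0.6080
n/ν for O2 = 2.653/3 = 0.8843
Smallest n/ν is C2H5OH → limiting reagent.
n(CO2) = (2/1) × 0.6080 = 1.216 mol
mass = 1.216 × 44.01 = 53.52 g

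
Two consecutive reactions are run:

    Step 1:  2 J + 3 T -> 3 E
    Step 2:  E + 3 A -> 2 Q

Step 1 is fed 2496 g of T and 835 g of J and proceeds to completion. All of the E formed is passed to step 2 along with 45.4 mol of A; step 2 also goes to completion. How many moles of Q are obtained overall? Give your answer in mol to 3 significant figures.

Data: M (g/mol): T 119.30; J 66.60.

Step 1:
n(T) = 2496 / 119.30 = 20.92 mol
n(J) = 835.0 / 66.60 = 12.54 mol
n/ν for T = 20.92/3 = 6.973
n/ν for J = 12.54/2 = 6.270
Smallest n/ν is J → limiting reagent.
n(E) produced = (3/2) × 12.54 = 18.81 mol
Step 2:
n(E) available = 18.81 mol
n(A) = 45.40 mol
n/ν for E = 18.81/1 = 18.81
n/ν for A = 45.40/3 = 15.13
Smallest n/ν is A → limiting reagent.
n(Q) = (2/3) × 45.40 = 30.27 mol

30.3 mol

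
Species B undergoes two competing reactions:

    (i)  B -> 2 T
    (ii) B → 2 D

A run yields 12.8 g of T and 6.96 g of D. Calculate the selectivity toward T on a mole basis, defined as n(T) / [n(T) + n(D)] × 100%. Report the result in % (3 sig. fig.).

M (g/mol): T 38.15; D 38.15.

64.8 %

n(T) = 12.8 / 38.15 = 0.3355 mol
n(D) = 6.96 / 38.15 = 0.1824 mol
selectivity = 0.3355/(0.3355+0.1824) × 100 = 64.78 %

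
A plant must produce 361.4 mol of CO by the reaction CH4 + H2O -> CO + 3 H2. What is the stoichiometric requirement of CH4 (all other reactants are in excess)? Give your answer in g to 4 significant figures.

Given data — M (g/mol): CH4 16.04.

5797 g

n(CO) = 361.4 mol
n(CH4) = (1/1) × 361.4 = 361.4 mol
mass = 361.4 × 16.04 = 5797 g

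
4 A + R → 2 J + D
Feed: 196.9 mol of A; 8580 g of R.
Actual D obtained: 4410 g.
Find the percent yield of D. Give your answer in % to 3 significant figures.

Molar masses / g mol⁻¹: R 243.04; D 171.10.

n(A) = 196.9 mol
n(R) = 8580 / 243.04 = 35.30 mol
n/ν → A: 49.23, R: 35.30; R is limiting.
theoretical n(D) = (1/1) × 35.30 = 35.30 mol → 6040 g
% yield = 4410 / 6040 × 100 = 73.01 %

73.0 %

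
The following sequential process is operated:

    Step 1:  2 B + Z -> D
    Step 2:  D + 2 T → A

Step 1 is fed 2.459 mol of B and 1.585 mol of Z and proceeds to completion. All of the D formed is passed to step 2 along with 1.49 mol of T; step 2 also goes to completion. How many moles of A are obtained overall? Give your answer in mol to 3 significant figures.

Step 1:
n(B) = 2.459 mol
n(Z) = 1.585 mol
n/ν → B: 1.230, Z: 1.585; B is limiting.
n(D) produced = (1/2) × 2.459 = 1.230 mol
Step 2:
n(D) available = 1.230 mol
n(T) = 1.490 mol
n/ν → D: 1.230, T: 0.7450; T is limiting.
n(A) = (1/2) × 1.490 = 0.7450 mol

0.745 mol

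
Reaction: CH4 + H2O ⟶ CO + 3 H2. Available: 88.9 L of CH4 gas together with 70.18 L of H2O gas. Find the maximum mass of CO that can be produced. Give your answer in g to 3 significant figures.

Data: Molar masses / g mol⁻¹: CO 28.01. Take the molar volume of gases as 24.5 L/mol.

n(CH4) = 88.90 / 24.5 = 3.629 mol
n(H2O) = 70.18 / 24.5 = 2.864 mol
n/ν for CH4 = 3.629/1 = 3.629
n/ν for H2O = 2.864/1 = 2.864
Smallest n/ν is H2O → limiting reagent.
n(CO) = (1/1) × 2.864 = 2.864 mol
mass = 2.864 × 28.01 = 80.22 g

80.2 g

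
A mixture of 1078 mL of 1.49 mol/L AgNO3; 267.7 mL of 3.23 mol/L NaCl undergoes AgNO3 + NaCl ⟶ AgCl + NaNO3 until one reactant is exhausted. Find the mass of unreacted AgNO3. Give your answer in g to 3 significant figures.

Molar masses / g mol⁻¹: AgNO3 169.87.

n(AgNO3) = 1.49 × 1078/1000 = 1.606 mol
n(NaCl) = 3.23 × 267.7/1000 = 0.8647 mol
n/ν for AgNO3 = 1.606/1 = 1.606
n/ν for NaCl = 0.8647/1 = 0.8647
Smallest n/ν is NaCl → limiting reagent.
AgNO3 consumed = (1/1) × 0.8647 = 0.8647 mol
AgNO3 remaining = 1.606 − 0.8647 = 0.7413 mol
mass = 0.7413 × 169.87 = 125.9 g

126 g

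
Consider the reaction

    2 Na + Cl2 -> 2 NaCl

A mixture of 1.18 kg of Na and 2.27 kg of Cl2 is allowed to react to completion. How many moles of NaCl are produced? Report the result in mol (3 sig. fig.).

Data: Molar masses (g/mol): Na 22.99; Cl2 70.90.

51.3 mol

n(Na) = 1.180×1000 / 22.99 = 51.33 mol
n(Cl2) = 2.270×1000 / 70.90 = 32.02 mol
n/ν for Na = 51.33/2 = 25.67
n/ν for Cl2 = 32.02/1 = 32.02
Smallest n/ν is Na → limiting reagent.
n(NaCl) = (2/2) × 51.33 = 51.33 mol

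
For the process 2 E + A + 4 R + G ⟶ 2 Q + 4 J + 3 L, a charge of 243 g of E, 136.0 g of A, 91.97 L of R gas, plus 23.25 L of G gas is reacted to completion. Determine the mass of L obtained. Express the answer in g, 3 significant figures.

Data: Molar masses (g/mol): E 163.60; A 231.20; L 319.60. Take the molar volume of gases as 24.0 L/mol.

564 g

n(E) = 243.0 / 163.60 = 1.485 mol
n(A) = 136.0 / 231.20 = 0.5882 mol
n(R) = 91.97 / 24.0 = 3.832 mol
n(G) = 23.25 / 24.0 = 0.9688 mol
n/ν for E = 1.485/2 = 0.7425
n/ν for A = 0.5882/1 = 0.5882
n/ν for R = 3.832/4 = 0.9580
n/ν for G = 0.9688/1 = 0.9688
Smallest n/ν is A → limiting reagent.
n(L) = (3/1) × 0.5882 = 1.765 mol
mass = 1.765 × 319.60 = 564.1 g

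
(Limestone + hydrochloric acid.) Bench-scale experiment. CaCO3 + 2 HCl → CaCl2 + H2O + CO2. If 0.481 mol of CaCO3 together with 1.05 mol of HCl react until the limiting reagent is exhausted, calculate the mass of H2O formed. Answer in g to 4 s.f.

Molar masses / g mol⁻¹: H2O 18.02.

n(CaCO3) = 0.4810 mol
n(HCl) = 1.050 mol
n/ν → CaCO3: 0.4810, HCl: 0.5250; CaCO3 is limiting.
n(H2O) = (1/1) × 0.4810 = 0.4810 mol
mass = 0.4810 × 18.02 = 8.668 g

8.668 g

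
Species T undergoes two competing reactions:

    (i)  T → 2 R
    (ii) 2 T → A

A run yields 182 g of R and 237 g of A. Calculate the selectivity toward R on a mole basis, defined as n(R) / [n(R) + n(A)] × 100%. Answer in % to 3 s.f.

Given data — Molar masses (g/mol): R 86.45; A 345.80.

75.4 %

n(R) = 182 / 86.45 = 2.105 mol
n(A) = 237 / 345.80 = 0.6854 mol
selectivity = 2.105/(2.105+0.6854) × 100 = 75.44 %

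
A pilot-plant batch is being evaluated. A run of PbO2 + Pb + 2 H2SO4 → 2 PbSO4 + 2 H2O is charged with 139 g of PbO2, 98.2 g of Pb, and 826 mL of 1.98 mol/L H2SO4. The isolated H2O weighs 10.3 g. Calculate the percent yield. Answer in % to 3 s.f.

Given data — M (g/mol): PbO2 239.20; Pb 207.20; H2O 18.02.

60.3 %

n(PbO2) = 139.0 / 239.20 = 0.5811 mol
n(Pb) = 98.20 / 207.20 = 0.4739 mol
n(H2SO4) = 1.98 × 826.0/1000 = 1.635 mol
n/ν → PbO2: 0.5811, Pb: 0.4739, H2SO4: 0.8175; Pb is limiting.
theoretical n(H2O) = (2/1) × 0.4739 = 0.9478 mol → 17.08 g
% yield = 10.3 / 17.08 × 100 = 60.30 %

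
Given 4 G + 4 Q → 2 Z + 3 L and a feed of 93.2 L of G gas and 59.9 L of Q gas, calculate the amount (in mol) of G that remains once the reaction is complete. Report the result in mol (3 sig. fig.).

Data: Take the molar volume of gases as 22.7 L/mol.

1.47 mol

n(G) = 93.20 / 22.7 = 4.106 mol
n(Q) = 59.90 / 22.7 = 2.639 mol
n/ν for G = 4.106/4 = 1.027
n/ν for Q = 2.639/4 = 0.6598
Smallest n/ν is Q → limiting reagent.
G consumed = (4/4) × 2.639 = 2.639 mol
G remaining = 4.106 − 2.639 = 1.467 mol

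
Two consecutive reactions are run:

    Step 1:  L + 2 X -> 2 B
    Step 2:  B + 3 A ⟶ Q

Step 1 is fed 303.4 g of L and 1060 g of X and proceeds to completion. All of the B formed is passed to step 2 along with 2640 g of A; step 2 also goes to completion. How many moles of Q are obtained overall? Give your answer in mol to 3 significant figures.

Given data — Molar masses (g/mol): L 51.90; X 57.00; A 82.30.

Step 1:
n(L) = 303.4 / 51.90 = 5.846 mol
n(X) = 1060 / 57.00 = 18.60 mol
n/ν → L: 5.846, X: 9.300; L is limiting.
n(B) produced = (2/1) × 5.846 = 11.69 mol
Step 2:
n(B) available = 11.69 mol
n(A) = 2640 / 82.30 = 32.08 mol
n/ν → B: 11.69, A: 10.69; A is limiting.
n(Q) = (1/3) × 32.08 = 10.69 mol

10.7 mol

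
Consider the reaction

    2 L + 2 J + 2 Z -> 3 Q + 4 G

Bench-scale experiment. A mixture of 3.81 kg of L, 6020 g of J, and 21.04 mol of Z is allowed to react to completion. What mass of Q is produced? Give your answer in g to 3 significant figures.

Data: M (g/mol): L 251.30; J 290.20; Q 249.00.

5660 g

n(L) = 3.810×1000 / 251.30 = 15.16 mol
n(J) = 6020 / 290.20 = 20.74 mol
n(Z) = 21.04 mol
n/ν for L = 15.16/2 = 7.580
n/ν for J = 20.74/2 = 10.37
n/ν for Z = 21.04/2 = 10.52
Smallest n/ν is L → limiting reagent.
n(Q) = (3/2) × 15.16 = 22.74 mol
mass = 22.74 × 249.00 = 5662 g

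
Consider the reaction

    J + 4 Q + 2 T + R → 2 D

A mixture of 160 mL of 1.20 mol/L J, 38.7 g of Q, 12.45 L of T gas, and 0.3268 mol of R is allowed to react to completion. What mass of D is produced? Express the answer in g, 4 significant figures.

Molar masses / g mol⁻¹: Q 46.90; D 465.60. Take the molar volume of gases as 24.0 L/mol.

n(J) = 1.20 × 160.0/1000 = 0.1920 mol
n(Q) = 38.70 / 46.90 = 0.8252 mol
n(T) = 12.45 / 24.0 = 0.5188 mol
n(R) = 0.3268 mol
n/ν → J: 0.1920, Q: 0.2063, T: 0.2594, R: 0.3268; J is limiting.
n(D) = (2/1) × 0.1920 = 0.3840 mol
mass = 0.3840 × 465.60 = 178.8 g

178.8 g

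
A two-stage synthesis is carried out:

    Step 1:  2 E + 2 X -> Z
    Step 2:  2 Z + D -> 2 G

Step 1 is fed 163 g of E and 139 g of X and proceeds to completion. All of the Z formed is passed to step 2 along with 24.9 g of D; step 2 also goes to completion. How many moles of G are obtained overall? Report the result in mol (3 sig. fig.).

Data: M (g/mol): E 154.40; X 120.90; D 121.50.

0.410 mol

Step 1:
n(E) = 163.0 / 154.40 = 1.056 mol
n(X) = 139.0 / 120.90 = 1.150 mol
n/ν for E = 1.056/2 = 0.5280
n/ν for X = 1.150/2 = 0.5750
Smallest n/ν is E → limiting reagent.
n(Z) produced = (1/2) × 1.056 = 0.5280 mol
Step 2:
n(Z) available = 0.5280 mol
n(D) = 24.90 / 121.50 = 0.2049 mol
n/ν for Z = 0.5280/2 = 0.2640
n/ν for D = 0.2049/1 = 0.2049
Smallest n/ν is D → limiting reagent.
n(G) = (2/1) × 0.2049 = 0.4098 mol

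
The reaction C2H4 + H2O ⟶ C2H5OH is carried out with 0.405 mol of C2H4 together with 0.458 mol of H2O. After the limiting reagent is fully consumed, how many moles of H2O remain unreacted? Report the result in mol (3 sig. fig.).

0.0530 mol

n(C2H4) = 0.4050 mol
n(H2O) = 0.4580 mol
n/ν for C2H4 = 0.4050/1 = 0.4050
n/ν for H2O = 0.4580/1 = 0.4580
Smallest n/ν is C2H4 → limiting reagent.
H2O consumed = (1/1) × 0.4050 = 0.4050 mol
H2O remaining = 0.4580 − 0.4050 = 0.05300 mol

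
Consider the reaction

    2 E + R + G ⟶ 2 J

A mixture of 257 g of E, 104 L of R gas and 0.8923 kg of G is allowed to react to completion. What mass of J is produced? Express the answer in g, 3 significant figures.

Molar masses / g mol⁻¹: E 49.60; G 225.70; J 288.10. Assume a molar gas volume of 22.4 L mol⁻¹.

n(E) = 257.0 / 49.60 = 5.181 mol
n(R) = 104.0 / 22.4 = 4.643 mol
n(G) = 0.8923×1000 / 225.70 = 3.953 mol
n/ν for E = 5.181/2 = 2.591
n/ν for R = 4.643/1 = 4.643
n/ν for G = 3.953/1 = 3.953
Smallest n/ν is E → limiting reagent.
n(J) = (2/2) × 5.181 = 5.181 mol
mass = 5.181 × 288.10 = 1493 g

1490 g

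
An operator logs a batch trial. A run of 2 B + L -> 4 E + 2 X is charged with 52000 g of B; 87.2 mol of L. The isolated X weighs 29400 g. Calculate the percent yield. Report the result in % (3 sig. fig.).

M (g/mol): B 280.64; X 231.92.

n(B) = 52000 / 280.64 = 185.3 mol
n(L) = 87.20 mol
n/ν for B = 185.3/2 = 92.65
n/ν for L = 87.20/1 = 87.20
Smallest n/ν is L → limiting reagent.
theoretical n(X) = (2/1) × 87.20 = 174.4 mol → 40450 g
% yield = 29400 / 40450 × 100 = 72.68 %

72.7 %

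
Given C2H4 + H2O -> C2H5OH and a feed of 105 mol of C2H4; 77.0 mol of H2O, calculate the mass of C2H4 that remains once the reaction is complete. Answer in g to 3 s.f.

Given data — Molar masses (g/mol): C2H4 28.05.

n(C2H4) = 105.0 mol
n(H2O) = 77.00 mol
n/ν for C2H4 = 105.0/1 = 105.0
n/ν for H2O = 77.00/1 = 77.00
Smallest n/ν is H2O → limiting reagent.
C2H4 consumed = (1/1) × 77.00 = 77.00 mol
C2H4 remaining = 105.0 − 77.00 = 28.00 mol
mass = 28.00 × 28.05 = 785.4 g

785 g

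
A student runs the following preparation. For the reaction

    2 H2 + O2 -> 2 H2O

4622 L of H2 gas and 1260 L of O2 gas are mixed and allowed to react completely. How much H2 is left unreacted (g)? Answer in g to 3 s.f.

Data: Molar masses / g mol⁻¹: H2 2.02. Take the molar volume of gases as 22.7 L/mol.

n(H2) = 4622 / 22.7 = 203.6 mol
n(O2) = 1260 / 22.7 = 55.51 mol
n/ν for H2 = 203.6/2 = 101.8
n/ν for O2 = 55.51/1 = 55.51
Smallest n/ν is O2 → limiting reagent.
H2 consumed = (2/1) × 55.51 = 111.0 mol
H2 remaining = 203.6 − 111.0 = 92.60 mol
mass = 92.60 × 2.02 = 187.1 g

187 g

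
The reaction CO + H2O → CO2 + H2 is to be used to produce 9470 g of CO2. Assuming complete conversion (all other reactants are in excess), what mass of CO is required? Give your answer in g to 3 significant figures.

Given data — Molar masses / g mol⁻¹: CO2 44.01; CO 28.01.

6030 g

n(CO2) = 9470 / 44.01 = 215.2 mol
n(CO) = (1/1) × 215.2 = 215.2 mol
mass = 215.2 × 28.01 = 6028 g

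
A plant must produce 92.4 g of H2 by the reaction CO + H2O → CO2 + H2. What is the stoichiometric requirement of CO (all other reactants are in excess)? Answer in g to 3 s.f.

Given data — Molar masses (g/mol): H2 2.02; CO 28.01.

1280 g

n(H2) = 92.4 / 2.02 = 45.74 mol
n(CO) = (1/1) × 45.74 = 45.74 mol
mass = 45.74 × 28.01 = 1281 g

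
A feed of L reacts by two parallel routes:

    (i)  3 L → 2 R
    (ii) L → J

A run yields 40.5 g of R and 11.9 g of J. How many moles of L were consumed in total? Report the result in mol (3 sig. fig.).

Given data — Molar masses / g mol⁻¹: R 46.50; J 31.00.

1.69 mol

n(R) = 40.5 / 46.50 = 0.8710 mol
n(J) = 11.9 / 31.00 = 0.3839 mol
n(L) via (i) = (3/2)×0.8710 = 1.307 mol
n(L) via (ii) = (1/1)×0.3839 = 0.3839 mol
total n(L) = 1.307 + 0.3839 = 1.691 mol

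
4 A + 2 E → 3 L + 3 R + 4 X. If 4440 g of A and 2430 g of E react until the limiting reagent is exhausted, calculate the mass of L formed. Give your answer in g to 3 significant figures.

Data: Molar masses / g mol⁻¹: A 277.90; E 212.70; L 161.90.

n(A) = 4440 / 277.90 = 15.98 mol
n(E) = 2430 / 212.70 = 11.42 mol
n/ν for A = 15.98/4 = 3.995
n/ν for E = 11.42/2 = 5.710
Smallest n/ν is A → limiting reagent.
n(L) = (3/4) × 15.98 = 11.99 mol
mass = 11.99 × 161.90 = 1941 g

1940 g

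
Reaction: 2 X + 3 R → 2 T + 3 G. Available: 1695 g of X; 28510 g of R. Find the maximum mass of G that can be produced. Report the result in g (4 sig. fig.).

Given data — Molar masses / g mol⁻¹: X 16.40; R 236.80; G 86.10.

10370 g

n(X) = 1695 / 16.40 = 103.4 mol
n(R) = 28510 / 236.80 = 120.4 mol
n/ν → X: 51.70, R: 40.13; R is limiting.
n(G) = (3/3) × 120.4 = 120.4 mol
mass = 120.4 × 86.10 = 10370 g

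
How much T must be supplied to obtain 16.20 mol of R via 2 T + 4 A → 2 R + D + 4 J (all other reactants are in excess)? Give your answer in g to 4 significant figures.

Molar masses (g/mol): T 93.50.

1515 g

n(R) = 16.20 mol
n(T) = (2/2) × 16.20 = 16.20 mol
mass = 16.20 × 93.50 = 1515 g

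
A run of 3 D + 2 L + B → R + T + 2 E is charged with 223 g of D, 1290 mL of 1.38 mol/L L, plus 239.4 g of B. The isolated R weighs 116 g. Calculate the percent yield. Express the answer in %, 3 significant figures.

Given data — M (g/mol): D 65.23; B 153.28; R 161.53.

80.7 %

n(D) = 223.0 / 65.23 = 3.419 mol
n(L) = 1.38 × 1290/1000 = 1.780 mol
n(B) = 239.4 / 153.28 = 1.562 mol
n/ν for D = 3.419/3 = 1.140
n/ν for L = 1.780/2 = 0.8900
n/ν for B = 1.562/1 = 1.562
Smallest n/ν is L → limiting reagent.
theoretical n(R) = (1/2) × 1.780 = 0.8900 mol → 143.8 g
% yield = 116 / 143.8 × 100 = 80.67 %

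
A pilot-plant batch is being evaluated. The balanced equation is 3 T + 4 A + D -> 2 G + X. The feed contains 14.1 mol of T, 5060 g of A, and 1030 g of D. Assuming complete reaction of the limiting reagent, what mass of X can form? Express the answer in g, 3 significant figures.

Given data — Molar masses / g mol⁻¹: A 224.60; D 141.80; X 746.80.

3510 g

n(T) = 14.10 mol
n(A) = 5060 / 224.60 = 22.53 mol
n(D) = 1030 / 141.80 = 7.264 mol
n/ν → T: 4.700, A: 5.633, D: 7.264; T is limiting.
n(X) = (1/3) × 14.10 = 4.700 mol
mass = 4.700 × 746.80 = 3510 g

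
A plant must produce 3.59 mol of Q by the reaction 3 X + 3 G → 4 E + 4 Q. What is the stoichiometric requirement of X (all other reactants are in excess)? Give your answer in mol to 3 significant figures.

2.69 mol

n(Q) = 3.590 mol
n(X) = (3/4) × 3.590 = 2.693 mol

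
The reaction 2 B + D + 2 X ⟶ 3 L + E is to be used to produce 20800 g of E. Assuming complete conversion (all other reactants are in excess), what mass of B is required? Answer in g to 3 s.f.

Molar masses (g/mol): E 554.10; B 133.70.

n(E) = 20800 / 554.10 = 37.54 mol
n(B) = (2/1) × 37.54 = 75.08 mol
mass = 75.08 × 133.70 = 10040 g

10000 g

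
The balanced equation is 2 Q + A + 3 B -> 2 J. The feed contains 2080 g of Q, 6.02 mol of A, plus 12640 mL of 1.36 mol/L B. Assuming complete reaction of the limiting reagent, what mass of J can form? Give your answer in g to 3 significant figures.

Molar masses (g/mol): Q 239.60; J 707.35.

n(Q) = 2080 / 239.60 = 8.681 mol
n(A) = 6.020 mol
n(B) = 1.36 × 12640/1000 = 17.19 mol
n/ν for Q = 8.681/2 = 4.341
n/ν for A = 6.020/1 = 6.020
n/ν for B = 17.19/3 = 5.730
Smallest n/ν is Q → limiting reagent.
n(J) = (2/2) × 8.681 = 8.681 mol
mass = 8.681 × 707.35 = 6141 g

6140 g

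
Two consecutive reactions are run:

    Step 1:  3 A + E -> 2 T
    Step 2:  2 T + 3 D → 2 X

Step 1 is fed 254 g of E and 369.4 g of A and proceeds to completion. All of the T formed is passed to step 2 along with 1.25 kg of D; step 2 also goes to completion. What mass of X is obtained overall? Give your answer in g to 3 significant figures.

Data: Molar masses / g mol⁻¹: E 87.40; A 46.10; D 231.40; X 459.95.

Step 1:
n(E) = 254.0 / 87.40 = 2.906 mol
n(A) = 369.4 / 46.10 = 8.013 mol
n/ν → E: 2.906, A: 2.671; A is limiting.
n(T) produced = (2/3) × 8.013 = 5.342 mol
Step 2:
n(T) available = 5.342 mol
n(D) = 1.250×1000 / 231.40 = 5.402 mol
n/ν → T: 2.671, D: 1.801; D is limiting.
n(X) = (2/3) × 5.402 = 3.601 mol
mass = 3.601 × 459.95 = 1656 g

1660 g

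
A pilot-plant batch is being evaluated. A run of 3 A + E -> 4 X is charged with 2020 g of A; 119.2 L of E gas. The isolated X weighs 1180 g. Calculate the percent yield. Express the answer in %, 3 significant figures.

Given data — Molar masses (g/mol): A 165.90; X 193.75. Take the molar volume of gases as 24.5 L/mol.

37.5 %

n(A) = 2020 / 165.90 = 12.18 mol
n(E) = 119.2 / 24.5 = 4.865 mol
n/ν for A = 12.18/3 = 4.060
n/ν for E = 4.865/1 = 4.865
Smallest n/ν is A → limiting reagent.
theoretical n(X) = (4/3) × 12.18 = 16.24 mol → 3147 g
% yield = 1180 / 3147 × 100 = 37.50 %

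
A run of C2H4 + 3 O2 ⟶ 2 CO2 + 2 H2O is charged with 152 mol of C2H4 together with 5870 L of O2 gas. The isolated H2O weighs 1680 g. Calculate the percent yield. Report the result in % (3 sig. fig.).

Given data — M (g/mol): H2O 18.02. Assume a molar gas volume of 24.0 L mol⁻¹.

n(C2H4) = 152.0 mol
n(O2) = 5870 / 24.0 = 244.6 mol
n/ν → C2H4: 152.0, O2: 81.53; O2 is limiting.
theoretical n(H2O) = (2/3) × 244.6 = 163.1 mol → 2939 g
% yield = 1680 / 2939 × 100 = 57.16 %

57.2 %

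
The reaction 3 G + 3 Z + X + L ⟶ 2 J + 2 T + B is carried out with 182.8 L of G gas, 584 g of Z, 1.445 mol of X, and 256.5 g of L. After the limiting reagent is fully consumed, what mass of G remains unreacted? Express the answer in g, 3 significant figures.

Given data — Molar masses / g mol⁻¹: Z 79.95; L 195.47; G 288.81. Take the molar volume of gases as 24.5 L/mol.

1020 g

n(G) = 182.8 / 24.5 = 7.461 mol
n(Z) = 584.0 / 79.95 = 7.305 mol
n(X) = 1.445 mol
n(L) = 256.5 / 195.47 = 1.312 mol
n/ν for G = 7.461/3 = 2.487
n/ν for Z = 7.305/3 = 2.435
n/ν for X = 1.445/1 = 1.445
n/ν for L = 1.312/1 = 1.312
Smallest n/ν is L → limiting reagent.
G consumed = (3/1) × 1.312 = 3.936 mol
G remaining = 7.461 − 3.936 = 3.525 mol
mass = 3.525 × 288.81 = 1018 g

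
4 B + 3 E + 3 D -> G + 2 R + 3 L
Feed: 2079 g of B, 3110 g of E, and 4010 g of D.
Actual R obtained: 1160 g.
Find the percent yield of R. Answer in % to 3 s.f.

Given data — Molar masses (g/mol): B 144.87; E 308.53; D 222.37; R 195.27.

88.4 %

n(B) = 2079 / 144.87 = 14.35 mol
n(E) = 3110 / 308.53 = 10.08 mol
n(D) = 4010 / 222.37 = 18.03 mol
n/ν → B: 3.588, E: 3.360, D: 6.010; E is limiting.
theoretical n(R) = (2/3) × 10.08 = 6.720 mol → 1312 g
% yield = 1160 / 1312 × 100 = 88.41 %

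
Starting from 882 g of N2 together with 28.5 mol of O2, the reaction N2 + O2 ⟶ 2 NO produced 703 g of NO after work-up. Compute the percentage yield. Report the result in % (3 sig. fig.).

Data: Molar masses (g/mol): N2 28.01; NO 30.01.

n(N2) = 882.0 / 28.01 = 31.49 mol
n(O2) = 28.50 mol
n/ν for N2 = 31.49/1 = 31.49
n/ν for O2 = 28.50/1 = 28.50
Smallest n/ν is O2 → limiting reagent.
theoretical n(NO) = (2/1) × 28.50 = 57.00 mol → 1711 g
% yield = 703 / 1711 × 100 = 41.09 %

41.1 %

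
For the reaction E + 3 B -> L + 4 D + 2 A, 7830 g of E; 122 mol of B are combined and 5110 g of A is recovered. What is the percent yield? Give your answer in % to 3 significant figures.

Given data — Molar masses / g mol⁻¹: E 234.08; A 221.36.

n(E) = 7830 / 234.08 = 33.45 mol
n(B) = 122.0 mol
n/ν for E = 33.45/1 = 33.45
n/ν for B = 122.0/3 = 40.67
Smallest n/ν is E → limiting reagent.
theoretical n(A) = (2/1) × 33.45 = 66.90 mol → 14810 g
% yield = 5110 / 14810 × 100 = 34.50 %

34.5 %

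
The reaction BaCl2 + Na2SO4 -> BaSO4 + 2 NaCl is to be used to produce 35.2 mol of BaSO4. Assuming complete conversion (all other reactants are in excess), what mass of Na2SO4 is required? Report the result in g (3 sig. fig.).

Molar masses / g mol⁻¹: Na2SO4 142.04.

n(BaSO4) = 35.20 mol
n(Na2SO4) = (1/1) × 35.20 = 35.20 mol
mass = 35.20 × 142.04 = 5000 g

5000 g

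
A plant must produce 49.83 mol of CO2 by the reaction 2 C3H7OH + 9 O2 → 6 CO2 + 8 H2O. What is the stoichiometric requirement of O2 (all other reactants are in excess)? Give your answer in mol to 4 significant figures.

74.75 mol

n(CO2) = 49.83 mol
n(O2) = (9/6) × 49.83 = 74.75 mol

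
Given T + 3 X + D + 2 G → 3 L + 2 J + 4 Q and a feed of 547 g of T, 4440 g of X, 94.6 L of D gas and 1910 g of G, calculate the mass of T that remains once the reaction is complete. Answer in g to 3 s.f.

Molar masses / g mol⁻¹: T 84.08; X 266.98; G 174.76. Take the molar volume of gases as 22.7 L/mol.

n(T) = 547.0 / 84.08 = 6.506 mol
n(X) = 4440 / 266.98 = 16.63 mol
n(D) = 94.60 / 22.7 = 4.167 mol
n(G) = 1910 / 174.76 = 10.93 mol
n/ν for T = 6.506/1 = 6.506
n/ν for X = 16.63/3 = 5.543
n/ν for D = 4.167/1 = 4.167
n/ν for G = 10.93/2 = 5.465
Smallest n/ν is D → limiting reagent.
T consumed = (1/1) × 4.167 = 4.167 mol
T remaining = 6.506 − 4.167 = 2.339 mol
mass = 2.339 × 84.08 = 196.7 g

197 g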